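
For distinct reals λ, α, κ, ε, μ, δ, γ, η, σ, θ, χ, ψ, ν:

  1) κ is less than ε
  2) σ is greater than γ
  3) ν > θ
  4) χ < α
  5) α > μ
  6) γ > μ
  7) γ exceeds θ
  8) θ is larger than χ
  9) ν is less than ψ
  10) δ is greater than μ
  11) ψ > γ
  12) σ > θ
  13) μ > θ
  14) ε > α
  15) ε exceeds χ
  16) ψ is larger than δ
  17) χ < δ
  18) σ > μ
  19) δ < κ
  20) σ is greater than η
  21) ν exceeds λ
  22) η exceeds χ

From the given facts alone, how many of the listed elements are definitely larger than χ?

11

From χ the given relations immediately reach η, θ, δ, α, ε.
From those, μ, ν, γ, κ, ψ, σ — 11 in total.
No other element is forced above χ by the given relations, so the count is 11.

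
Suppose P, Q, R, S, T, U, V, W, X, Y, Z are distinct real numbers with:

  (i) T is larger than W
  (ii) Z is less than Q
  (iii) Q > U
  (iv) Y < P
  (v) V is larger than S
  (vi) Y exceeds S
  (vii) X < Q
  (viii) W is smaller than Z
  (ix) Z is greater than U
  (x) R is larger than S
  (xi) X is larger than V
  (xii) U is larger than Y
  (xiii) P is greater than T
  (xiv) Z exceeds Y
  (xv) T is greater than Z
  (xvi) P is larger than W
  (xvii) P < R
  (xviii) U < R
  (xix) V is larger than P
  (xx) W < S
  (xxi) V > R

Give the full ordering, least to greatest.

W < S < Y < U < Z < T < P < R < V < X < Q

Each adjacent pair is fixed by a given relation: W < S; S < Y; Y < U; U < Z; Z < T; T < P; P < R; R < V; V < X; X < Q. Chaining them end to end gives the full order.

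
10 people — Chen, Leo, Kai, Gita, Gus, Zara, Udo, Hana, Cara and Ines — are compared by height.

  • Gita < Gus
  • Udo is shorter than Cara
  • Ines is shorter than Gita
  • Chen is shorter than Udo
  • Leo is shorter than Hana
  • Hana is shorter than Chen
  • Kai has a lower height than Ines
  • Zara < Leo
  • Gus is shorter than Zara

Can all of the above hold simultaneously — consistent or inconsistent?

Every relation is compatible with Kai < Ines < Gita < Gus < Zara < Leo < Hana < Chen < Udo < Cara; the set is consistent.

consistent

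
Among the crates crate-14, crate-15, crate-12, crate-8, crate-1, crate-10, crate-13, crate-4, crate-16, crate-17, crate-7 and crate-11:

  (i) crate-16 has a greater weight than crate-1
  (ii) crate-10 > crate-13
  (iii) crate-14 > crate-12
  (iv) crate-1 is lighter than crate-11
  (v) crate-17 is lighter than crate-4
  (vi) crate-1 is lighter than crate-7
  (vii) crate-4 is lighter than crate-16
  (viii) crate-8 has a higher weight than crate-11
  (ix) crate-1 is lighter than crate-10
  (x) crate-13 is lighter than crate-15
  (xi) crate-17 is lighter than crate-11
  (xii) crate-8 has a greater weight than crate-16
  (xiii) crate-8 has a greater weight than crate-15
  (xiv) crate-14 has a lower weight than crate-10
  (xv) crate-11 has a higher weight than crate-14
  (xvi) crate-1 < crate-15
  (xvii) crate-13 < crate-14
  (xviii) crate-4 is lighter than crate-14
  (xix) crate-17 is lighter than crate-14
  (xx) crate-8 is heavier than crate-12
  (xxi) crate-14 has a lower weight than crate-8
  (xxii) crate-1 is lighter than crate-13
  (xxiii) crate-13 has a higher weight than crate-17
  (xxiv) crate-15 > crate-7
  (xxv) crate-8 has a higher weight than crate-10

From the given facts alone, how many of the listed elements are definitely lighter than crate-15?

4

From crate-15 the given relations immediately reach crate-1, crate-13, crate-7.
From those, crate-17 — 4 in total.
Nothing else is reachable below crate-15; 4 in all.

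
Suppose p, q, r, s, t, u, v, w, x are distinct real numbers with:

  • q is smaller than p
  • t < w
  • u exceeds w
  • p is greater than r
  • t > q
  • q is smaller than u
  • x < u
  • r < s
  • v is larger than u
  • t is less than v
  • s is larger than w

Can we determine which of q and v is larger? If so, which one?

q < t < w < u < v, by transitivity through t, w, u.
So v is larger.

v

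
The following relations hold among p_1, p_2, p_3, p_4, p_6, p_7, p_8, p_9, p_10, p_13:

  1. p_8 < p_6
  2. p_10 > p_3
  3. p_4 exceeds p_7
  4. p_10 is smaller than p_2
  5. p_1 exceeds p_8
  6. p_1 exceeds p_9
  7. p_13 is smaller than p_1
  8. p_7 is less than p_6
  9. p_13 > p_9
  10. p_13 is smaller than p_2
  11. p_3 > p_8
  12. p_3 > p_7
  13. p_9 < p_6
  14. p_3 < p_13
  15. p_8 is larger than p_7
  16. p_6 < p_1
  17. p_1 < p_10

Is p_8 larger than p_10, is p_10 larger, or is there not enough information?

Chaining the given relations: p_8 < p_3 < p_13 < p_1 < p_10.
So p_10 is larger.

p_10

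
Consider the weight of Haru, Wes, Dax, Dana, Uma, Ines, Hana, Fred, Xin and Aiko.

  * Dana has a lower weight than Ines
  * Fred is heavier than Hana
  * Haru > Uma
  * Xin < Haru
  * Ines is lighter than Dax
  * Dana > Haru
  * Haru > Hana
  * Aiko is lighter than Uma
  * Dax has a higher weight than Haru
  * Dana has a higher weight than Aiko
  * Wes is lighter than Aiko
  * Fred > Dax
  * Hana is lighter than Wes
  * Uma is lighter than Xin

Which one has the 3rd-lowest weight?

The consecutive relations fix a unique order: Hana < Wes < Aiko < Uma < Xin < Haru < Dana < Ines < Dax < Fred.
The 3rd smallest is Aiko.

Aiko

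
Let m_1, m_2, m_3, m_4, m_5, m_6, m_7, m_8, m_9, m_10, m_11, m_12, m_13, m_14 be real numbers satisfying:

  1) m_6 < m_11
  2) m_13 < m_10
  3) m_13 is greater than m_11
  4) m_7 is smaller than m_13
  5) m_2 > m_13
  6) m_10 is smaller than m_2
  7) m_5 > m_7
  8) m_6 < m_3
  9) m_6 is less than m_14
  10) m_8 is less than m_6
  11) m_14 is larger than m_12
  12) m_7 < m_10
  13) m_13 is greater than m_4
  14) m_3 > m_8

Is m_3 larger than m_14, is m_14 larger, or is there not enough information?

Following every chain through m_3: below m_3 we get m_8, m_6.
m_14 is not reached, and no chain runs the other way from m_14 to m_3.
So the given relations leave the order of m_3 and m_14 undetermined.

undetermined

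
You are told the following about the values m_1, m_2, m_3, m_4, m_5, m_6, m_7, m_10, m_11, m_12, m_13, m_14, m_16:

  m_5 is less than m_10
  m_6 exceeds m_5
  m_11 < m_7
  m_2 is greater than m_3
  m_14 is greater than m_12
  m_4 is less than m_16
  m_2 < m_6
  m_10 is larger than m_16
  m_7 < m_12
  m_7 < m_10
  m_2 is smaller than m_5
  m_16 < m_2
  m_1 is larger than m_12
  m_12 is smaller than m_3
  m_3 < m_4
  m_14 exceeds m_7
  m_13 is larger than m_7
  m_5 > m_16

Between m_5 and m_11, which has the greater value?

The relevant relations are m_11 < m_7; m_7 < m_12; m_12 < m_3; m_3 < m_4; m_4 < m_16; m_16 < m_2; m_2 < m_5.
Together: m_11 < m_7 < m_12 < m_3 < m_4 < m_16 < m_2 < m_5.
So m_11 < m_5; m_5 is the larger of the two.

m_5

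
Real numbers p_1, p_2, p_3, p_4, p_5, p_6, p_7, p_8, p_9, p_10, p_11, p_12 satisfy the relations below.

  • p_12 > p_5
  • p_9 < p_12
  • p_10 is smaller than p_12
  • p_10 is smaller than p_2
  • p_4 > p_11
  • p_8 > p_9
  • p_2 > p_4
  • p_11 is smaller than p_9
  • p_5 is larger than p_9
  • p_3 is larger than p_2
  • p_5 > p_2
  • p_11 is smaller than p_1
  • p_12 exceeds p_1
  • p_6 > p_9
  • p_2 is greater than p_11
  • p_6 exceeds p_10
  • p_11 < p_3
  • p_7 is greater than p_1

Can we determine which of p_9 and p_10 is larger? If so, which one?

Following every chain through p_10: above p_10 we get p_2, p_3, p_6, p_5, p_12.
p_9 is not reached, and no chain runs the other way from p_9 to p_10.
So the given relations leave the order of p_10 and p_9 undetermined.

undetermined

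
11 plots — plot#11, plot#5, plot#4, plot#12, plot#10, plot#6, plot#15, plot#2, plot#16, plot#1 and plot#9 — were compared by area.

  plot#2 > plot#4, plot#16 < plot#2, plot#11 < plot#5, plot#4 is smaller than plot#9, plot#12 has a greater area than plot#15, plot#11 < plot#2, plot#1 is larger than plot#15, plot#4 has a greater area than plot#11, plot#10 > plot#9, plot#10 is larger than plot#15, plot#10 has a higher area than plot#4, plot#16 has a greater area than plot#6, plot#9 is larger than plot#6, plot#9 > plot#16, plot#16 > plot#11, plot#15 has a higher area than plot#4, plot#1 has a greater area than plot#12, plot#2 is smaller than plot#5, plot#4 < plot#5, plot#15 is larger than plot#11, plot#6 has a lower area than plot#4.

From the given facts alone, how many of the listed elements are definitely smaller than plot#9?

4

The elements the relations force below plot#9 are plot#11, plot#6, plot#4, plot#16 — no chain reaches any other.
That is 4.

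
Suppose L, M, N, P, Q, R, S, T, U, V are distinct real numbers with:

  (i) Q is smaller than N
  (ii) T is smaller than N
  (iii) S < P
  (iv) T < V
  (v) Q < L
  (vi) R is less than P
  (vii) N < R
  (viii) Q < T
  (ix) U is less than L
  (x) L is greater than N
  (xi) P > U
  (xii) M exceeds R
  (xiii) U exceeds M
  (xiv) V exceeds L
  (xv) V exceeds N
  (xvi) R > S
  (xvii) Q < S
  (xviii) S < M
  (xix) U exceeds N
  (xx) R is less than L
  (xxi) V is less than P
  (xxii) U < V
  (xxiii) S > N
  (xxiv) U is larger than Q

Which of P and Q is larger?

P

Following the relations from Q: Q < T < N < S < R < M < U < L < V < P.
So Q < P; P is the larger of the two.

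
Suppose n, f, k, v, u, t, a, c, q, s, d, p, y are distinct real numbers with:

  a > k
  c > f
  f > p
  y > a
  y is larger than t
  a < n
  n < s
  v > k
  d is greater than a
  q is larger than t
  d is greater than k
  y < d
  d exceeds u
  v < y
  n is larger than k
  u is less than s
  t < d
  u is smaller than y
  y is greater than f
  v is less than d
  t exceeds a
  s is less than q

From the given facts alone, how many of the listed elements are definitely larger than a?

From a the given relations immediately reach n, t, y, d.
From those, s, q — 6 in total.
Nothing else is reachable above a; 6 in all.

6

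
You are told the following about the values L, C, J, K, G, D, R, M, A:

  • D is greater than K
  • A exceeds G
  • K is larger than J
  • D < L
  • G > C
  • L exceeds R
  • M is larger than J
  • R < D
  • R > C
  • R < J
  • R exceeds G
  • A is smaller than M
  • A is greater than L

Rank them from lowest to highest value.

Each adjacent pair is fixed by a given relation: C < G; G < R; R < J; J < K; K < D; D < L; L < A; A < M. Chaining them end to end gives the full order.

C < G < R < J < K < D < L < A < M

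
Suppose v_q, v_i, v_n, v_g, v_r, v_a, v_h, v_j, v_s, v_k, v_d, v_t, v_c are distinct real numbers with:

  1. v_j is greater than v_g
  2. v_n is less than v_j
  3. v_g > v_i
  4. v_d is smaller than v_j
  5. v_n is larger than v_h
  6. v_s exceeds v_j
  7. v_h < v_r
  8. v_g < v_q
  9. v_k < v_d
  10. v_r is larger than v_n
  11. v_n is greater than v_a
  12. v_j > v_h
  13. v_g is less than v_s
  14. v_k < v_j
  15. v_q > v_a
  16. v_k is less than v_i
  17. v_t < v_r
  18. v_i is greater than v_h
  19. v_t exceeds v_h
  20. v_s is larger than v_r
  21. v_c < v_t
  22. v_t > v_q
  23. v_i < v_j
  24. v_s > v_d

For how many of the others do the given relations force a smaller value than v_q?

5

Directly below v_q: v_a, v_g.
One step further: v_i (3 so far).
One step further: v_k, v_h (5 so far).
Nothing else is reachable below v_q; 5 in all.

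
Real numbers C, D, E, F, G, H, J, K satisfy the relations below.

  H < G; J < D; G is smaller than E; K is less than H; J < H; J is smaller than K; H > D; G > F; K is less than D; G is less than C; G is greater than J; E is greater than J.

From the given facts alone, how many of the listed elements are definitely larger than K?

The elements the relations force above K are D, H, G, E, C — no chain reaches any other.
That is 5.

5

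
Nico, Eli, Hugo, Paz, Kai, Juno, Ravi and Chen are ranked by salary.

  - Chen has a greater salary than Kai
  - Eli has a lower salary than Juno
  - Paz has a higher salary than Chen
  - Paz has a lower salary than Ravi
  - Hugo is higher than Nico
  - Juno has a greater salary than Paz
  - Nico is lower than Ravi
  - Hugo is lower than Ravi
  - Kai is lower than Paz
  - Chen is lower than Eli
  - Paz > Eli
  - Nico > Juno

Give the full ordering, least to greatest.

The consecutive links are each given: Kai < Chen; Chen < Eli; Eli < Paz; Paz < Juno; Juno < Nico; Nico < Hugo; Hugo < Ravi.

Kai < Chen < Eli < Paz < Juno < Nico < Hugo < Ravi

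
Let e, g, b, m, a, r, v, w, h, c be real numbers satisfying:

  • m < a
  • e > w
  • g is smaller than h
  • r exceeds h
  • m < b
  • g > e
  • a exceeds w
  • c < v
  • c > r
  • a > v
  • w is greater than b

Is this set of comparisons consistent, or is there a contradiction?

Every relation is compatible with m < b < w < e < g < h < r < c < v < a; the set is consistent.

consistent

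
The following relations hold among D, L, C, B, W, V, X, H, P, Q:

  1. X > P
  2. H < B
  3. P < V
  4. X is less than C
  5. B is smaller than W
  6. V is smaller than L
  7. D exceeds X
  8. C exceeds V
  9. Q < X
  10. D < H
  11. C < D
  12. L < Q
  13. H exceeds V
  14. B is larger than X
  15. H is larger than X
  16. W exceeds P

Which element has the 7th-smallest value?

Chaining the given pairs: P < V < L < Q < X < C < D < H < B < W.
The 7th smallest is D.

D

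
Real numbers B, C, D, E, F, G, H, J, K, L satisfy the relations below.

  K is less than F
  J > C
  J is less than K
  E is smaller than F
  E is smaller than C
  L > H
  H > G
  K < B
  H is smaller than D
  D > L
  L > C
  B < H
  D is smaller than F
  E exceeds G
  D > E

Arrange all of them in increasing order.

G < E < C < J < K < B < H < L < D < F

The consecutive links are each given: G < E; E < C; C < J; J < K; K < B; B < H; H < L; L < D; D < F.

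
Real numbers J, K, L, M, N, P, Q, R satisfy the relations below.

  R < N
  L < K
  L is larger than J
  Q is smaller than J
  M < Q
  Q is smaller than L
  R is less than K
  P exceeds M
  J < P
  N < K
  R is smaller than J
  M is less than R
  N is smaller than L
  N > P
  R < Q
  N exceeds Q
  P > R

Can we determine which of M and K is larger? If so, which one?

M < R and R < Q give M < Q.
Then Q < J extends the chain to J.
With J < P: M < R < Q < J < P.
Then P < N extends the chain to N.
Then N < L extends the chain to L.
With L < K: M < R < Q < J < P < N < L < K.
So K is larger.

K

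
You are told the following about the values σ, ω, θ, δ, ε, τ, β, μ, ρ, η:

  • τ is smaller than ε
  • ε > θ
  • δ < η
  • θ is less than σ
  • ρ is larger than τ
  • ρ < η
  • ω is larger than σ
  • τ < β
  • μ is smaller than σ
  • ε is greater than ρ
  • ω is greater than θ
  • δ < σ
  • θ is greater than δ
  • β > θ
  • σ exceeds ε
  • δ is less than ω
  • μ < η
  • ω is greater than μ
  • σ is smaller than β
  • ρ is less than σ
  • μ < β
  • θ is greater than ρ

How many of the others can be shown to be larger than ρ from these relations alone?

From ρ the given relations immediately reach θ, ε, σ, η.
From those, β, ω — 6 in total.
No other element is forced above ρ by the given relations, so the count is 6.

6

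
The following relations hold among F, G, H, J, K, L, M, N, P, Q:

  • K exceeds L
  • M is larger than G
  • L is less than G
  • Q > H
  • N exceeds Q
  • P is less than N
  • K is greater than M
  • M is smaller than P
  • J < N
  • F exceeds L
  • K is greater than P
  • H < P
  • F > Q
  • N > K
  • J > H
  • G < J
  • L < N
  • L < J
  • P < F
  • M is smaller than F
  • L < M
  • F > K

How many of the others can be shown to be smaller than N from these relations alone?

Directly below N: L, J, P, Q, K.
One step further: G, H, M (8 so far).
No other element is forced below N by the given relations, so the count is 8.

8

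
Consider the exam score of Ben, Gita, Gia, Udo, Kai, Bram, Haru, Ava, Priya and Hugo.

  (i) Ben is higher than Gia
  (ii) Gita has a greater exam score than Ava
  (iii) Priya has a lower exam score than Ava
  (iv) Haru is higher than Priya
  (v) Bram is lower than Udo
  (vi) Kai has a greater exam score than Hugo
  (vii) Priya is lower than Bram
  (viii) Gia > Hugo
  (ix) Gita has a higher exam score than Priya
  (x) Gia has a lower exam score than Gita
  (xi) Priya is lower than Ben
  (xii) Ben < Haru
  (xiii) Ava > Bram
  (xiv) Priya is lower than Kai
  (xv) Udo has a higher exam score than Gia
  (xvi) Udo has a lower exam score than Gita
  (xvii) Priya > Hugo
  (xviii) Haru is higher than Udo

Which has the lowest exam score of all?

Gia is not least since Hugo < Gia; Priya is not least since Hugo < Priya; Bram is not least since Priya < Bram; Ava is not least since Priya < Ava; Kai is not least since Hugo < Kai; Udo is not least since Bram < Udo; Gita is not least since Priya < Gita; Ben is not least since Gia < Ben; Haru is not least since Ben < Haru.
Only Hugo has nothing below it, so Hugo is the lowest exam score.

Hugo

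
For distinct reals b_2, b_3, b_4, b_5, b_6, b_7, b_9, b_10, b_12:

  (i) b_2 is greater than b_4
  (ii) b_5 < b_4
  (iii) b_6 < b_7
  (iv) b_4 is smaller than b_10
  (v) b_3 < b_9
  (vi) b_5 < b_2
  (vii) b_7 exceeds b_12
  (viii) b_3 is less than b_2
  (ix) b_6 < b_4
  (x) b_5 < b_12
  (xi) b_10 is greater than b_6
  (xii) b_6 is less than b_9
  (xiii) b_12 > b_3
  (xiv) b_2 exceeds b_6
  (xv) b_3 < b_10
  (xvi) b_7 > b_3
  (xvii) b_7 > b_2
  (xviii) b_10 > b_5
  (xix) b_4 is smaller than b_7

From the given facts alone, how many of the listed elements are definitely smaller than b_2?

The elements the relations force below b_2 are b_5, b_6, b_3, b_4 — no chain reaches any other.
That is 4.

4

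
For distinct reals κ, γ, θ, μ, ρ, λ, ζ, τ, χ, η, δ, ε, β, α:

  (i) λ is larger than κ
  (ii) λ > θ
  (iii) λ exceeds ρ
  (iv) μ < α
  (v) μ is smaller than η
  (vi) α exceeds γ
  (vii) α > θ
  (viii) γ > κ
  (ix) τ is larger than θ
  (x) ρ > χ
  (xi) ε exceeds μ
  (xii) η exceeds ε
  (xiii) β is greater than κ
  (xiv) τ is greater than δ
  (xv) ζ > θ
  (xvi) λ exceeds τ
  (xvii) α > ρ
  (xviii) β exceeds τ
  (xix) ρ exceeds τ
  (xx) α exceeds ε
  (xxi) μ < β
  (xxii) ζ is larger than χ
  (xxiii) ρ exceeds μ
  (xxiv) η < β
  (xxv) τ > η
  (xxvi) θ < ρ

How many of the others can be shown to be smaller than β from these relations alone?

7

Directly below β: μ, κ, η, τ.
One step further: δ, ε, θ (7 so far).
No other element is forced below β by the given relations, so the count is 7.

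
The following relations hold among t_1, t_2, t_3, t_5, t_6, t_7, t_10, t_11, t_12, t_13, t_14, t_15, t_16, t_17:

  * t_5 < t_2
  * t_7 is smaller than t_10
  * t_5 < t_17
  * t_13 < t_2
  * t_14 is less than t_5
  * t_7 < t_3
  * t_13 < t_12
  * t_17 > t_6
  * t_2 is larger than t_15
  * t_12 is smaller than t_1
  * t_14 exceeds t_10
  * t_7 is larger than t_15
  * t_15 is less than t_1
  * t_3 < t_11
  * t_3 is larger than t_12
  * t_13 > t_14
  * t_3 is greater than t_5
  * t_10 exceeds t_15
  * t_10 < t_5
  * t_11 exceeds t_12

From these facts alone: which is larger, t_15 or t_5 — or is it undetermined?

Chaining the given relations: t_15 < t_7 < t_10 < t_14 < t_5.
So t_5 is larger.

t_5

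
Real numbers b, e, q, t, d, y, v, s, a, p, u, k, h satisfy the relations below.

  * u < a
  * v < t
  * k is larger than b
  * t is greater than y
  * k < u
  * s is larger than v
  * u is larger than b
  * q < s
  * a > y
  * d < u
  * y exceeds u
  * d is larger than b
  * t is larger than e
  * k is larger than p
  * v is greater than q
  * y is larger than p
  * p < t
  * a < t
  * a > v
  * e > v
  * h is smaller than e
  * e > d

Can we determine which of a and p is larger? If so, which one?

a

p < k and k < u give p < u.
Then u < y extends the chain to y.
Then y < a extends the chain to a.
So a is larger.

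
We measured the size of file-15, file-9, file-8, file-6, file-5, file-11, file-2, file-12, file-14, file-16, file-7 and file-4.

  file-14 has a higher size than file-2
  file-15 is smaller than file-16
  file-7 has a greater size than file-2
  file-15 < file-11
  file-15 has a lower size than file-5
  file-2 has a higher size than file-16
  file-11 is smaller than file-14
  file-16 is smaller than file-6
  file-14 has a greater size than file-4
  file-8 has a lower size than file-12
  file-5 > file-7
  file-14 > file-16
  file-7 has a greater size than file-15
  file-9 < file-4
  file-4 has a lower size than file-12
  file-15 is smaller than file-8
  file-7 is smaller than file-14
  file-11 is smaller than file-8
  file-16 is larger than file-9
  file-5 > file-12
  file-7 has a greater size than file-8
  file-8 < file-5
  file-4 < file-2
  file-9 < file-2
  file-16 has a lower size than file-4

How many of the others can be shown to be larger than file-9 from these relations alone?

8

From file-9 the given relations immediately reach file-16, file-4, file-2.
From those, file-7, file-12, file-6, file-14 — 7 in total.
From those, file-5 — 8 in total.
Nothing else is reachable above file-9; 8 in all.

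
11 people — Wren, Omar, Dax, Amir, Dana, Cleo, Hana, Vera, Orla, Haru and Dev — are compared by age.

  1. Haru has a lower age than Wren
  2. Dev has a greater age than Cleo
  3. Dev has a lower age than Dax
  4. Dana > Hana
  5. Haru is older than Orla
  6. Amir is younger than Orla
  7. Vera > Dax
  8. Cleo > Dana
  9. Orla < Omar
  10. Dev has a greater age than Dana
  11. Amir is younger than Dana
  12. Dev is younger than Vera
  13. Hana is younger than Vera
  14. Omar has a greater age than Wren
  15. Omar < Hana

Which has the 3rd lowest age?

Haru

The consecutive relations fix a unique order: Amir < Orla < Haru < Wren < Omar < Hana < Dana < Cleo < Dev < Dax < Vera.
The 3rd smallest is Haru.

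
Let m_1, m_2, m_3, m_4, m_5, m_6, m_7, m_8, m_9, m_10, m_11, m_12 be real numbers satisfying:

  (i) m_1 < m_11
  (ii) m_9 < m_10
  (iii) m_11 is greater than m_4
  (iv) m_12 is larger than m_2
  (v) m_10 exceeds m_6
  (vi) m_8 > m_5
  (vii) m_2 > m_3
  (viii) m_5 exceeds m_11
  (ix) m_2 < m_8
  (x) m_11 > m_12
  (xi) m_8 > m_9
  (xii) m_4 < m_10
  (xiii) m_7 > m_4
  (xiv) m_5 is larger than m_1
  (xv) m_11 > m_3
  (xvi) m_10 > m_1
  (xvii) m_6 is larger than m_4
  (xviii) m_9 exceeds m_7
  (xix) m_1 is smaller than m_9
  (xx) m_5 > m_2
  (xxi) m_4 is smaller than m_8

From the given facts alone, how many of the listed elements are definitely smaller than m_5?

From m_5 the given relations immediately reach m_2, m_1, m_11.
From those, m_3, m_4, m_12 — 6 in total.
No other element is forced below m_5 by the given relations, so the count is 6.

6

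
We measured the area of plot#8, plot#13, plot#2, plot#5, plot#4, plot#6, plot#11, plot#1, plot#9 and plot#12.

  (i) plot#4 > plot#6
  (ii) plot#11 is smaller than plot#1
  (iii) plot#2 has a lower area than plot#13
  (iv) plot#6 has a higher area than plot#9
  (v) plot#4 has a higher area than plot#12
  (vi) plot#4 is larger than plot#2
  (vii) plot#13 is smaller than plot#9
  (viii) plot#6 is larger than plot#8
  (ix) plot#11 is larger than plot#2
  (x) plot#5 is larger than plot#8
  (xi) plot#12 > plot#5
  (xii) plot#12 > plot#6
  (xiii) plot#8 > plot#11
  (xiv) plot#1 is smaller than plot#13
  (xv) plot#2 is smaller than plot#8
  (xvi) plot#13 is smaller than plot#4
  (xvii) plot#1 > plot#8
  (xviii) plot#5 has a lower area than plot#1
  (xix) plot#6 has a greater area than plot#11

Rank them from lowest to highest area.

plot#2 < plot#11 < plot#8 < plot#5 < plot#1 < plot#13 < plot#9 < plot#6 < plot#12 < plot#4

Nothing is placed below plot#2, so it is least; from there plot#2 < plot#11; plot#11 < plot#8; plot#8 < plot#5; plot#5 < plot#1; plot#1 < plot#13; plot#13 < plot#9; plot#9 < plot#6; plot#6 < plot#12; plot#12 < plot#4, each given directly.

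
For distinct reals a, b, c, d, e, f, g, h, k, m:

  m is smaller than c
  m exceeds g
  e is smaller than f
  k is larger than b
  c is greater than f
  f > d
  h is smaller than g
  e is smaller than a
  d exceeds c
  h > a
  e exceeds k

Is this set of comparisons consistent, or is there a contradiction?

inconsistent

Chaining the given relations yields c < d < f, so c < f. But one relation states f < c. These cannot both hold.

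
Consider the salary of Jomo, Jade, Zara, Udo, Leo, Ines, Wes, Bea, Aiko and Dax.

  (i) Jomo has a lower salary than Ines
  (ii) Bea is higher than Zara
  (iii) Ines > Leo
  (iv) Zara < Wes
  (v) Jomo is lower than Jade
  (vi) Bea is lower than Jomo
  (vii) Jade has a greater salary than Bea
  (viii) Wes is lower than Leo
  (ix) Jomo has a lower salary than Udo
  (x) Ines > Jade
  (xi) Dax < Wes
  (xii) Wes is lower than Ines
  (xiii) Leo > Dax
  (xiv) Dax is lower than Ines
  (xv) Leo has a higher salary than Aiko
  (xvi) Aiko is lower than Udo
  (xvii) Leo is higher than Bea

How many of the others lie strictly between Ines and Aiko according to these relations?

Chaining upward from Aiko reaches: Leo, Udo.
Chaining downward from Ines reaches: Dax, Zara, Bea, Jomo, Wes, Jade, Leo.
Strictly between Aiko and Ines are those in both lists: Leo — 1 element.

1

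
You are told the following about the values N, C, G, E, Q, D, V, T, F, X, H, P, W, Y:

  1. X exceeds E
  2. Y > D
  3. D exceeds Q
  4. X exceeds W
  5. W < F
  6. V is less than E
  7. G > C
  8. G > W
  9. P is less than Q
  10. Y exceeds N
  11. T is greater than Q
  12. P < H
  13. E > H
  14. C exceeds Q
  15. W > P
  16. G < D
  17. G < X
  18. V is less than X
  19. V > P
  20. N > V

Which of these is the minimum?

Chaining upward from P: directly above it, W, V, Q, H; then F, C, N, E, G, D, X, T; then Y.
That covers every other element, and nothing is given below P, so P is the minimum.

P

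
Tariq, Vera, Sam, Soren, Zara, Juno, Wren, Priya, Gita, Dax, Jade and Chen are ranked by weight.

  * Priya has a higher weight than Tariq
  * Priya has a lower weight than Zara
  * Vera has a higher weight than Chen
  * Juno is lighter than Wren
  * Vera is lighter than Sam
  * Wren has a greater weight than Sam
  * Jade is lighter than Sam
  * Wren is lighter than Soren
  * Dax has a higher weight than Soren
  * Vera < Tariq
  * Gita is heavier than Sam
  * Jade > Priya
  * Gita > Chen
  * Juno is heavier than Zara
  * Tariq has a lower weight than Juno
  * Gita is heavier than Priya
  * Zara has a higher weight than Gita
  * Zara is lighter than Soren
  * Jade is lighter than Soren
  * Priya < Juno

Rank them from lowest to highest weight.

Nothing is placed below Chen, so it is least; from there Chen < Vera; Vera < Tariq; Tariq < Priya; Priya < Jade; Jade < Sam; Sam < Gita; Gita < Zara; Zara < Juno; Juno < Wren; Wren < Soren; Soren < Dax, each given directly.

Chen < Vera < Tariq < Priya < Jade < Sam < Gita < Zara < Juno < Wren < Soren < Dax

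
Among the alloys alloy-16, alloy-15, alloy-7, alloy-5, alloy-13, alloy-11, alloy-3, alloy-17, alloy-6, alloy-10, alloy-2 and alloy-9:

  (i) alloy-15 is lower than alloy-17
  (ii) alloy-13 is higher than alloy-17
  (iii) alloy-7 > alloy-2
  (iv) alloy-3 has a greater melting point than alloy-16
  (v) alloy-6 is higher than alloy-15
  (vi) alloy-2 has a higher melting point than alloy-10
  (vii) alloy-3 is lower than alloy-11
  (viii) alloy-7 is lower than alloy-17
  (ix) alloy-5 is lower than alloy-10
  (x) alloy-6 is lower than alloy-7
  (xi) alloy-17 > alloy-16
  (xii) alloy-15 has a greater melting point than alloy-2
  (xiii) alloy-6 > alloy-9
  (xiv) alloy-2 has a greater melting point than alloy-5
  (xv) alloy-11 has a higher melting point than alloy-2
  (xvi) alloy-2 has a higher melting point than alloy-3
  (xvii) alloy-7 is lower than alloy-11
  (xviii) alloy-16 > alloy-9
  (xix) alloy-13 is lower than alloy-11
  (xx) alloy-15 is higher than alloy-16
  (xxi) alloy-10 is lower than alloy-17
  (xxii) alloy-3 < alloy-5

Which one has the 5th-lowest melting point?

Piecing the relations together gives one ordering: alloy-9 < alloy-16 < alloy-3 < alloy-5 < alloy-10 < alloy-2 < alloy-15 < alloy-6 < alloy-7 < alloy-17 < alloy-13 < alloy-11.
Counting 5 from the smallest end gives alloy-10.

alloy-10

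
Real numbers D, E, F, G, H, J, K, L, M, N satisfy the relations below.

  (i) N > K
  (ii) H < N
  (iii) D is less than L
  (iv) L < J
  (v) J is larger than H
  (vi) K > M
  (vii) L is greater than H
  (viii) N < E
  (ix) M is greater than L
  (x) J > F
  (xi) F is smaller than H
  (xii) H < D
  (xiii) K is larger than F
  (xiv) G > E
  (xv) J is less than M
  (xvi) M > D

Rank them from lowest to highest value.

The consecutive links are each given: F < H; H < D; D < L; L < J; J < M; M < K; K < N; N < E; E < G.

F < H < D < L < J < M < K < N < E < G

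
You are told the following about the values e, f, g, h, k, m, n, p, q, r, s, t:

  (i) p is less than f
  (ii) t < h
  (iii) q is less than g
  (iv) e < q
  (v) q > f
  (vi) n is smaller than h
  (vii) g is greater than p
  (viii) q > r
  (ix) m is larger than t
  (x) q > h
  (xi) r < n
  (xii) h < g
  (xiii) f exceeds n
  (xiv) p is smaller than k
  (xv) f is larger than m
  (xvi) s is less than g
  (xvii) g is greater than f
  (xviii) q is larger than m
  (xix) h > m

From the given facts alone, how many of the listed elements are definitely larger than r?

5

The elements the relations force above r are n, f, h, q, g — no chain reaches any other.
That is 5.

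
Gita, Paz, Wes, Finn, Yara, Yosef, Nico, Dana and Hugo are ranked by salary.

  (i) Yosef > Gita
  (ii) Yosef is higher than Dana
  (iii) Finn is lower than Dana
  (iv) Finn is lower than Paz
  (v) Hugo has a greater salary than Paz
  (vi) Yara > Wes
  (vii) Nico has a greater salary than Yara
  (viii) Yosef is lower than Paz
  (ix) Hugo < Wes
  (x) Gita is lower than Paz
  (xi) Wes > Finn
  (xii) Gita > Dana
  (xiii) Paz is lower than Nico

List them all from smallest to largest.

Finn < Dana < Gita < Yosef < Paz < Hugo < Wes < Yara < Nico

Each adjacent pair is fixed by a given relation: Finn < Dana; Dana < Gita; Gita < Yosef; Yosef < Paz; Paz < Hugo; Hugo < Wes; Wes < Yara; Yara < Nico. Chaining them end to end gives the full order.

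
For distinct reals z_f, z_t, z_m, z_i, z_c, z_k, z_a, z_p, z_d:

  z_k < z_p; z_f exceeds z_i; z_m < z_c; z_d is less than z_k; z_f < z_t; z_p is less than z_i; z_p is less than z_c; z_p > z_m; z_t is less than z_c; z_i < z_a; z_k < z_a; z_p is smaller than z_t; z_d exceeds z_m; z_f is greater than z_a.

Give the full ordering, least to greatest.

z_m < z_d < z_k < z_p < z_i < z_a < z_f < z_t < z_c

Each adjacent pair is fixed by a given relation: z_m < z_d; z_d < z_k; z_k < z_p; z_p < z_i; z_i < z_a; z_a < z_f; z_f < z_t; z_t < z_c. Chaining them end to end gives the full order.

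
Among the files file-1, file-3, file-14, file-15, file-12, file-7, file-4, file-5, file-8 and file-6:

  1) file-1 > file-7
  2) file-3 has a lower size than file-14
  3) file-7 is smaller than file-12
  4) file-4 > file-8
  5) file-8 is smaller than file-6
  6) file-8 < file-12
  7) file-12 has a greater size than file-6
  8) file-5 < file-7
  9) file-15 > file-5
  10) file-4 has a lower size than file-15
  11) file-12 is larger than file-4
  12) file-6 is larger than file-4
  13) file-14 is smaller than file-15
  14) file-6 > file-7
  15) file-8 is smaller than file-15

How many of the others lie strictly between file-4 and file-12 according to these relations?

1

Chaining upward from file-4 reaches: file-6, file-15.
Chaining downward from file-12 reaches: file-8, file-5, file-7, file-6.
Strictly between file-4 and file-12 are those in both lists: file-6 — 1 element.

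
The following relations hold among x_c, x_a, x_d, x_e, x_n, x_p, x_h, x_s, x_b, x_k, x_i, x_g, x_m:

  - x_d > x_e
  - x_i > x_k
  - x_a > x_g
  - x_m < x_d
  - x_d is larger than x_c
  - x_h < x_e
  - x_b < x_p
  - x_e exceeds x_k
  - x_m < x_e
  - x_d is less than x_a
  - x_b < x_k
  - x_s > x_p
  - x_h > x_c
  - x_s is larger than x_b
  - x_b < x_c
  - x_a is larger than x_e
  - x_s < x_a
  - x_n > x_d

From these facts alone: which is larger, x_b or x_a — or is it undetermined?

x_b < x_c and x_c < x_h give x_b < x_h.
Then x_h < x_e extends the chain to x_e.
With x_e < x_d: x_b < x_c < x_h < x_e < x_d.
Then x_d < x_a extends the chain to x_a.
So x_a is larger.

x_a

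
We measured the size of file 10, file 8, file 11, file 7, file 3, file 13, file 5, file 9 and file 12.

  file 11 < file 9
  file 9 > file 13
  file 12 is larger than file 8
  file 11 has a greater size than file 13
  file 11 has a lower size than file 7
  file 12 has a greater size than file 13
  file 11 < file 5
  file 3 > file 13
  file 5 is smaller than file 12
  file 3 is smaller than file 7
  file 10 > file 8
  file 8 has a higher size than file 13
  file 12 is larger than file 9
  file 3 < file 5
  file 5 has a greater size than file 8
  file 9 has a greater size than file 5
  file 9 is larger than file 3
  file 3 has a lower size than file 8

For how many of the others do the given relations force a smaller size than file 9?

5

Directly below file 9: file 13, file 3, file 11, file 5.
One step further: file 8 (5 so far).
No other element is forced below file 9 by the given relations, so the count is 5.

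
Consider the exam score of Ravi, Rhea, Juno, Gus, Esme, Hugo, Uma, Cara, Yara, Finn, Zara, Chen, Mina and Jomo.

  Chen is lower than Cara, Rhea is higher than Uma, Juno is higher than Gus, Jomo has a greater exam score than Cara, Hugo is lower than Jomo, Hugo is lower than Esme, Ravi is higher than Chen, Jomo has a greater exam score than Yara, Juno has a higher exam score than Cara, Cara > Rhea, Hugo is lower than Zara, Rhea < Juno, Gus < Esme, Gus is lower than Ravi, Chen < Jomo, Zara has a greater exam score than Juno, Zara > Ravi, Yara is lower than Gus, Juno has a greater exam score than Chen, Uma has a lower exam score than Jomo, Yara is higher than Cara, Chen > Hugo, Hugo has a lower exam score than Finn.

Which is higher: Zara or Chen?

Chen < Cara and Cara < Yara give Chen < Yara.
Then Yara < Gus extends the chain to Gus.
Then Gus < Juno extends the chain to Juno.
With Juno < Zara: Chen < Cara < Yara < Gus < Juno < Zara.
So Chen < Zara; Zara is the higher of the two.

Zara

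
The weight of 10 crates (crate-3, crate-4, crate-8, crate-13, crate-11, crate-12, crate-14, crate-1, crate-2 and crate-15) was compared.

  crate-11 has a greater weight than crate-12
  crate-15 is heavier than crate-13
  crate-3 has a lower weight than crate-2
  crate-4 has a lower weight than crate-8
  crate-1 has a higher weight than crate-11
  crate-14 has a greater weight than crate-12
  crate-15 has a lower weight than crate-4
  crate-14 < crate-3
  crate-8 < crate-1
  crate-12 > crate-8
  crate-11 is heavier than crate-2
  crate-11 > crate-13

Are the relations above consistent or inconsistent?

consistent

The single ordering crate-13 < crate-15 < crate-4 < crate-8 < crate-12 < crate-14 < crate-3 < crate-2 < crate-11 < crate-1 satisfies every listed relation, so no contradiction arises.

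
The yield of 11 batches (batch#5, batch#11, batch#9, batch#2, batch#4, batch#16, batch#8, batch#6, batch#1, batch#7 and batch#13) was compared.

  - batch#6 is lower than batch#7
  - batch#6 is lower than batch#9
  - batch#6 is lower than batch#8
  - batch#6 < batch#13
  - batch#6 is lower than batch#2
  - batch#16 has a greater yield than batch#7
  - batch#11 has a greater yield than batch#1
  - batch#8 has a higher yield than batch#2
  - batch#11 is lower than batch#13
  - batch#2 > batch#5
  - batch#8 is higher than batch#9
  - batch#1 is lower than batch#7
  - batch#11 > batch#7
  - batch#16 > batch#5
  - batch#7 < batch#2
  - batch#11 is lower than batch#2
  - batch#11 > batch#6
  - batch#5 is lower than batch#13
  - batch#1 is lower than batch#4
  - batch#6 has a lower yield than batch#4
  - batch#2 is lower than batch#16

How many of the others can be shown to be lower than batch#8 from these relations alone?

7

The elements the relations force below batch#8 are batch#1, batch#5, batch#6, batch#9, batch#7, batch#11, batch#2 — no chain reaches any other.
That is 7.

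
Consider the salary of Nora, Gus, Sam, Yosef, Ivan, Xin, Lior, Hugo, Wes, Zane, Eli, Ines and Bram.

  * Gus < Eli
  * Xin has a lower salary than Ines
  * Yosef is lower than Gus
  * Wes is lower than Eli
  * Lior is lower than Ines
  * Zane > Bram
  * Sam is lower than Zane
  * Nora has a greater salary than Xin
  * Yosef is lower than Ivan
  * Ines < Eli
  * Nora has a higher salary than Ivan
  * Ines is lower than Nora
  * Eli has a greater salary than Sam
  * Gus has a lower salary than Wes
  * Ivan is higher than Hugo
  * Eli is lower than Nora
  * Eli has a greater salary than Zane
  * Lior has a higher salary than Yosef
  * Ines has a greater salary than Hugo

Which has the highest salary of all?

Nora

Chaining downward from Nora: directly below it, Xin, Ivan, Ines, Eli; then Yosef, Gus, Lior, Hugo, Wes, Sam, Zane; then Bram.
That covers every other element, and nothing is given above Nora, so Nora is the highest salary.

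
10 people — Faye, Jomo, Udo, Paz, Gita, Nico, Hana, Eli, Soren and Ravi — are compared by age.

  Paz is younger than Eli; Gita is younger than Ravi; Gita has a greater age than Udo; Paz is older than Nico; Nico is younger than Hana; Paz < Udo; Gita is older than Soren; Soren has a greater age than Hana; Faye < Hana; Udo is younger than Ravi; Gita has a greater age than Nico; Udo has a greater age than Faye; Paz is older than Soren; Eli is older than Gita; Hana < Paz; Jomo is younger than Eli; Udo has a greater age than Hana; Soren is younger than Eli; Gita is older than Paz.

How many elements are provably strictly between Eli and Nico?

The relations place Nico below Eli. An element lies strictly between them when it is forced above Nico and also forced below Eli.
Above Nico: {Hana, Soren, Paz, Udo, Gita, Ravi}. Below Eli: {Faye, Hana, Soren, Paz, Udo, Gita, Jomo}.
Intersection: {Hana, Soren, Paz, Udo, Gita} — 5.

5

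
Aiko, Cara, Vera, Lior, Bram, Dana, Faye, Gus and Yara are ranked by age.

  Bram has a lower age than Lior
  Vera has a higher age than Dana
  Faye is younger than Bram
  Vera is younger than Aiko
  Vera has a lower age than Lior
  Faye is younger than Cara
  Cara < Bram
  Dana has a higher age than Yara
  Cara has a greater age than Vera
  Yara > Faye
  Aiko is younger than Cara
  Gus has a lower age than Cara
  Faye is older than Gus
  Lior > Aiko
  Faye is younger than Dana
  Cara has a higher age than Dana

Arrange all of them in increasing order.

Gus < Faye < Yara < Dana < Vera < Aiko < Cara < Bram < Lior

Nothing is placed below Gus, so it is least; from there Gus < Faye; Faye < Yara; Yara < Dana; Dana < Vera; Vera < Aiko; Aiko < Cara; Cara < Bram; Bram < Lior, each given directly.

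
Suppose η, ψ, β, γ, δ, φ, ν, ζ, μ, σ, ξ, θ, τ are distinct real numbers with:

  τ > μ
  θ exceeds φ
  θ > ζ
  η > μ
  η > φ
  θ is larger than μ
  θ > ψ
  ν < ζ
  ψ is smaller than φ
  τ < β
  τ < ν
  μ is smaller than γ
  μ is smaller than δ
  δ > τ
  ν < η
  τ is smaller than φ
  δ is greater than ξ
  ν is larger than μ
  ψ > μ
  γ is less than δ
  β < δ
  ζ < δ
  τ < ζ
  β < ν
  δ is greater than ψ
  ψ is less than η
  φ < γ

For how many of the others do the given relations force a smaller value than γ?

From γ the given relations immediately reach μ, φ.
From those, τ, ψ — 4 in total.
No other element is forced below γ by the given relations, so the count is 4.

4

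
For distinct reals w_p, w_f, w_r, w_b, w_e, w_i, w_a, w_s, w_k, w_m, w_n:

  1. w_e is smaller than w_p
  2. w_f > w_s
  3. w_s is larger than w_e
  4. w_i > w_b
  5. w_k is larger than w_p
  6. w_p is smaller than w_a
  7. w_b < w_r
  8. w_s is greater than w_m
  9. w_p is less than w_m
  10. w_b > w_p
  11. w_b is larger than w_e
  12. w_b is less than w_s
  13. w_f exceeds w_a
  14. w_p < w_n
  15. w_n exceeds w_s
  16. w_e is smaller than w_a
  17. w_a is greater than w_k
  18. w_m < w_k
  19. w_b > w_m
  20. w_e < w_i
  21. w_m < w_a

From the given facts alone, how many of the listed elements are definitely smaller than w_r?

From w_r the given relations immediately reach w_b.
From those, w_e, w_p, w_m — 4 in total.
No other element is forced below w_r by the given relations, so the count is 4.

4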